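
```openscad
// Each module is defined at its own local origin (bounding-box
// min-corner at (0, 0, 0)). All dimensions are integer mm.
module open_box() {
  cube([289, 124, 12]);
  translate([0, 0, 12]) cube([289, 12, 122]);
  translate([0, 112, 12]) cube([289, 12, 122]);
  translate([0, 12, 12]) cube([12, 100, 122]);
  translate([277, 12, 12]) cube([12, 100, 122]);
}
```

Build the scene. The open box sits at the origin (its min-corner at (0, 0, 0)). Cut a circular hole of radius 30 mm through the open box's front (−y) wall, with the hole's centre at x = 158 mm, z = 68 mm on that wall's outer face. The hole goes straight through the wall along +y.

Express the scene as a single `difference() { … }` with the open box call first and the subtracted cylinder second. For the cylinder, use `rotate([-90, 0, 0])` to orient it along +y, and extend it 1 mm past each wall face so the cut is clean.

difference() {
  open_box();
  translate([158, -1, 68]) rotate([-90, 0, 0]) cylinder(h = 14, r = 30);
}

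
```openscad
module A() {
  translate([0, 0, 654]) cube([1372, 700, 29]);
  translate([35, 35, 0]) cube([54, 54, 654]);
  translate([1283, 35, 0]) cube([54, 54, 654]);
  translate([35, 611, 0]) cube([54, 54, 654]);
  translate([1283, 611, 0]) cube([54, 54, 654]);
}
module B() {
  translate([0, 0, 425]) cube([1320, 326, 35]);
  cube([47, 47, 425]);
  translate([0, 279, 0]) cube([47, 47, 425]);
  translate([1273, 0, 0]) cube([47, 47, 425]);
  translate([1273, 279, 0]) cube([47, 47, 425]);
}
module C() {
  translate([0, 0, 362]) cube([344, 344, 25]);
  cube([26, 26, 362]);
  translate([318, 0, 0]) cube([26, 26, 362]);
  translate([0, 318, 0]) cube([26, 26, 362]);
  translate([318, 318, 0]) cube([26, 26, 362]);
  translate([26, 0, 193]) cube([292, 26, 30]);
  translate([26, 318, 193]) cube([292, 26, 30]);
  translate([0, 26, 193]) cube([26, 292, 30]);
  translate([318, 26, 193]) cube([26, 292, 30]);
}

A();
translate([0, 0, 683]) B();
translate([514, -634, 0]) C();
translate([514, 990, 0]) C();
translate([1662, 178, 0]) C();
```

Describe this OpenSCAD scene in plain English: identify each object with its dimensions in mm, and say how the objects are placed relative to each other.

A is a table: top 1372 mm (x) × 700 mm (y), 29 mm thick, upper face at z = 683 mm, on four 54×54 mm square legs, each inset 35 mm from the nearest pair of top edges, running from z = 0 to the bottom of the top.

B is a bench: a 1320×326 mm seat slab, 35 mm thick, top at z = 460 mm, on four 47×47 mm square legs flush with the seat corners and standing on z = 0.

C is a simple wooden stool: a rectangular seat 344 mm (x) by 344 mm (y), 25 mm thick, top face at z = 387 mm, on four square legs, each 26×26 mm in cross-section. The legs rest on z = 0, each flush with a corner of the seat. Four stretchers, 26 mm wide and 30 mm tall, connect adjacent legs with their undersides at z = 193 mm, each running between the inner faces of the legs it joins and aligned with the legs' outer faces on the other axis.

The bench is on top of the table. Three stools sit around the table at the −y, +y, +x sides.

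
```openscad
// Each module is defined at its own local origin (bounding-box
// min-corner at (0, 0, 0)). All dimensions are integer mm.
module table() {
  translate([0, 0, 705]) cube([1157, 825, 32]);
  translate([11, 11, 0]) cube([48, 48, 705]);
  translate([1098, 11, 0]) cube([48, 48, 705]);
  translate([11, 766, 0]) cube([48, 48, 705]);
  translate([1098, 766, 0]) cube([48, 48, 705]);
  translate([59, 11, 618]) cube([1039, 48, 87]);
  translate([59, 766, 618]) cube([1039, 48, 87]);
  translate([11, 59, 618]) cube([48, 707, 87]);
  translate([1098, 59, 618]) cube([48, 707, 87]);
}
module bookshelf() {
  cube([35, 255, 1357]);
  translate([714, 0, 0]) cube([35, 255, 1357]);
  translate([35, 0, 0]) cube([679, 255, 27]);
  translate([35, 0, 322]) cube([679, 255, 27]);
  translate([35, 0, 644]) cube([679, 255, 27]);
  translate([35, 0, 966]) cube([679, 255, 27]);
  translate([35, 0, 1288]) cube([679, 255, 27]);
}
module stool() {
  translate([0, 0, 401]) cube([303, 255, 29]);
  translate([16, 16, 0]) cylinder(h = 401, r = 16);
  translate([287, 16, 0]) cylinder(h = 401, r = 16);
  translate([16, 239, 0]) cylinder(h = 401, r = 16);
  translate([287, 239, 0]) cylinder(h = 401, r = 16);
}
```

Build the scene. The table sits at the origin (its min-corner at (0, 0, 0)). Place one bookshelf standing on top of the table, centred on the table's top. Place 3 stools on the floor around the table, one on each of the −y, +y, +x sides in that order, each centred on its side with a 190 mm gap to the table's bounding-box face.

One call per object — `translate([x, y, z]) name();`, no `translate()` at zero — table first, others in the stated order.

table();
translate([204, 285, 737]) bookshelf();
translate([427, -445, 0]) stool();
translate([427, 1015, 0]) stool();
translate([1347, 285, 0]) stool();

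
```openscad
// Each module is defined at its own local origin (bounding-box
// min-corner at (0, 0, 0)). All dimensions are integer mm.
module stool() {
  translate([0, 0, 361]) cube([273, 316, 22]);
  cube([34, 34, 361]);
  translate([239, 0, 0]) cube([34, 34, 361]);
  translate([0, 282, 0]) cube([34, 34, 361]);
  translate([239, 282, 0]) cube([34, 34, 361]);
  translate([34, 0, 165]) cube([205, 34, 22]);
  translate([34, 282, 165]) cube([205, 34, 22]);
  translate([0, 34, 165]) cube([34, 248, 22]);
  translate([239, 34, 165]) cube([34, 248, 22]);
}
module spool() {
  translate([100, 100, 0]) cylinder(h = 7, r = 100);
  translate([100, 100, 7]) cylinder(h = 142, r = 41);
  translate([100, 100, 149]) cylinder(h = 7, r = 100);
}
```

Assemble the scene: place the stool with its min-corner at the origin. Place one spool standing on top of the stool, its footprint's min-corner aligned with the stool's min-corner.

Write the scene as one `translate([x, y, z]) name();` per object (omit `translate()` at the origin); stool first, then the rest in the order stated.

stool();
translate([0, 0, 383]) spool();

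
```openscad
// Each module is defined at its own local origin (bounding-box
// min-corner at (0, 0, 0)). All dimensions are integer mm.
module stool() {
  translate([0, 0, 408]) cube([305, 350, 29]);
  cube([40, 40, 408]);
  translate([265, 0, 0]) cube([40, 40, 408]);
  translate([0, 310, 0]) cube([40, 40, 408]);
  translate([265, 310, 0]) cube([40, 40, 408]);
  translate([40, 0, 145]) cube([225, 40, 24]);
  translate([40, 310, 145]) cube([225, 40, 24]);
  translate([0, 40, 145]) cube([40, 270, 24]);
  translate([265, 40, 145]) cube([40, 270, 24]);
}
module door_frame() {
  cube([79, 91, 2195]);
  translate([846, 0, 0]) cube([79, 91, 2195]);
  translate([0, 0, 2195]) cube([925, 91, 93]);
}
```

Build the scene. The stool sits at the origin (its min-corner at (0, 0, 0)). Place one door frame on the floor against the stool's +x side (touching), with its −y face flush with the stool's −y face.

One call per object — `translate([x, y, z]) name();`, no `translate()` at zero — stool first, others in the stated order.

stool();
translate([305, 0, 0]) door_frame();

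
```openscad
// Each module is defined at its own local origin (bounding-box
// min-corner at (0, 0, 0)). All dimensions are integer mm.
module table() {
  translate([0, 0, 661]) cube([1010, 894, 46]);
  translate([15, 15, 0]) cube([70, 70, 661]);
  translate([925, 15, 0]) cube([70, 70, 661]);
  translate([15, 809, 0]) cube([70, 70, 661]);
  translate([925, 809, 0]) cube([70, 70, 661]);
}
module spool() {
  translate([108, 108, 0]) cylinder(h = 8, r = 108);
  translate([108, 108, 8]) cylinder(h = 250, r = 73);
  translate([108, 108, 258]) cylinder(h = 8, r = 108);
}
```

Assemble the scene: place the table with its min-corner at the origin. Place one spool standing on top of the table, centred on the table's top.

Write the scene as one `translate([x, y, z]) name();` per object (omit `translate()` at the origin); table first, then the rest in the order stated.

table();
translate([397, 339, 707]) spool();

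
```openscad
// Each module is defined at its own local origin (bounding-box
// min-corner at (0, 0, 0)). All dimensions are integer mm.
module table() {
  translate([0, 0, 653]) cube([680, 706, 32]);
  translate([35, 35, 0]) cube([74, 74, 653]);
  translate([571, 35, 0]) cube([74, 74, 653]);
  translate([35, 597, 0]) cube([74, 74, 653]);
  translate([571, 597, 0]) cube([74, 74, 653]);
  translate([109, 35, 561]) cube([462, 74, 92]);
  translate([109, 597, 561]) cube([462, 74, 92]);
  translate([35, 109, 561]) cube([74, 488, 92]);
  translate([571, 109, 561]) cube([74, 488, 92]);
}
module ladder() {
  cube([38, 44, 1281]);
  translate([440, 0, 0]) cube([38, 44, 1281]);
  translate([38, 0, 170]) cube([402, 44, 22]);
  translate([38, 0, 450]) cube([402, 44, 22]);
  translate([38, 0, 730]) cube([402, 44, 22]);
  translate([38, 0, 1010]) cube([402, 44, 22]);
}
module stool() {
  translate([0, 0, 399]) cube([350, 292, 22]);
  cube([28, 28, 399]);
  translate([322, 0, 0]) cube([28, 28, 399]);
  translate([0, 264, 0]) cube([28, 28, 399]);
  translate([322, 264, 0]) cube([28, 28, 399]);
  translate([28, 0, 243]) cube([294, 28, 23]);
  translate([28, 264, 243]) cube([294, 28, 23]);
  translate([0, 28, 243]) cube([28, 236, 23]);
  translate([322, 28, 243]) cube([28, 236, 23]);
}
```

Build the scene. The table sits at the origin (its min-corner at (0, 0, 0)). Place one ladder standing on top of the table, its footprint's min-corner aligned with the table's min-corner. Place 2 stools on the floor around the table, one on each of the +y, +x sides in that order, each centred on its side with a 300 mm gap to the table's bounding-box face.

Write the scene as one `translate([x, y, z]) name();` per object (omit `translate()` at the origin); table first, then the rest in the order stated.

table();
translate([0, 0, 685]) ladder();
translate([165, 1006, 0]) stool();
translate([980, 207, 0]) stool();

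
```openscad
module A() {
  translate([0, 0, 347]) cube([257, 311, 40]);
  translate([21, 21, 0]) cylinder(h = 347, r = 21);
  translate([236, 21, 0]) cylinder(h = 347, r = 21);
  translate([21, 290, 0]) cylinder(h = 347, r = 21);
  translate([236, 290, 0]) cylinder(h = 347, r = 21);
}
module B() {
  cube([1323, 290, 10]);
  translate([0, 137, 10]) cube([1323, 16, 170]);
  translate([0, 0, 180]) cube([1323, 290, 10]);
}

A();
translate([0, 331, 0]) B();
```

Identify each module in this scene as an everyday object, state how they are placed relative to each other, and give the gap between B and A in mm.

The I-beam's nearest face is 20 mm from the stool's +y face.

A is a stool. B is an I-beam. The I-beam is on the floor beside the stool on its +y side. The gap between the I-beam and the stool is 20 mm.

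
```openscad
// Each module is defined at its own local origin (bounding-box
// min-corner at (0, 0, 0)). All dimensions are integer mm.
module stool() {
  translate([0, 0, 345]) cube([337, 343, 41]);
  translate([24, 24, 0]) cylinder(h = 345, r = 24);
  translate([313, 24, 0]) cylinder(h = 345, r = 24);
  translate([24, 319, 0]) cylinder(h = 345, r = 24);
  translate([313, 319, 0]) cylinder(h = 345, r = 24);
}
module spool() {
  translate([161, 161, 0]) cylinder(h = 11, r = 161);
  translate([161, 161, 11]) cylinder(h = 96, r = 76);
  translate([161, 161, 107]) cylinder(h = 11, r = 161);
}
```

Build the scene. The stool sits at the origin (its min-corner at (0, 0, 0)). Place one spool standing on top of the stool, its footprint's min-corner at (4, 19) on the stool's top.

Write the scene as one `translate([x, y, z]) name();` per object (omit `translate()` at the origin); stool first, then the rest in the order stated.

stool();
translate([4, 19, 386]) spool();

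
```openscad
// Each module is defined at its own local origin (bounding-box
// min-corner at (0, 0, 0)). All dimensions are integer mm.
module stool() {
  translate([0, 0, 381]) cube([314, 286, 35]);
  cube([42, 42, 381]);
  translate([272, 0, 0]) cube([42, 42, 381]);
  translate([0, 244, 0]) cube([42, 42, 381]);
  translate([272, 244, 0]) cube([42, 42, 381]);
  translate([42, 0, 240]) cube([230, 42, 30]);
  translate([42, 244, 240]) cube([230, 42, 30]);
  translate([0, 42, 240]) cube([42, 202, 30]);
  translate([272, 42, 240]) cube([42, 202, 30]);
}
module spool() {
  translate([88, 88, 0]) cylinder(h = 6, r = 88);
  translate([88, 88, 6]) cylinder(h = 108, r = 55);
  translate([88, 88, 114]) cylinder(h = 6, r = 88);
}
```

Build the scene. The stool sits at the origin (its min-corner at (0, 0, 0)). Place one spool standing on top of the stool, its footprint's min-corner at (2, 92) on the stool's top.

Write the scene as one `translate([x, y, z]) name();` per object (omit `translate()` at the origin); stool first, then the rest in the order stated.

stool();
translate([2, 92, 416]) spool();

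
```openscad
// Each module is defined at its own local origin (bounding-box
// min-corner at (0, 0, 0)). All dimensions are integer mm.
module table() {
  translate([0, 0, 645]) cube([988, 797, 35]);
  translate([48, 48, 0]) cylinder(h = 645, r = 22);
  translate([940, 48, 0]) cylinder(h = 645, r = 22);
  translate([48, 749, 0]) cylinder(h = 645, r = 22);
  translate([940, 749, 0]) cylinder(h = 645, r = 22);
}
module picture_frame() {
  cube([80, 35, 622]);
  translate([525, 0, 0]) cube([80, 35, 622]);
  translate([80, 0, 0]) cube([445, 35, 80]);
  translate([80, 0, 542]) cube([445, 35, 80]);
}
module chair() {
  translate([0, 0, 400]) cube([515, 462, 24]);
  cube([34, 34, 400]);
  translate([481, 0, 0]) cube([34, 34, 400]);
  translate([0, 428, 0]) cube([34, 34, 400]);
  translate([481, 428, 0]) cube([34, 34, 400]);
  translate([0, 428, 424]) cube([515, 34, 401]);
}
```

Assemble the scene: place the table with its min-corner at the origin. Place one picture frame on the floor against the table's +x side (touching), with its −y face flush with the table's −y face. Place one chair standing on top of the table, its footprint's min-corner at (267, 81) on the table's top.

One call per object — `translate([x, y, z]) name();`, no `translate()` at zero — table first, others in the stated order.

table();
translate([988, 0, 0]) picture_frame();
translate([267, 81, 680]) chair();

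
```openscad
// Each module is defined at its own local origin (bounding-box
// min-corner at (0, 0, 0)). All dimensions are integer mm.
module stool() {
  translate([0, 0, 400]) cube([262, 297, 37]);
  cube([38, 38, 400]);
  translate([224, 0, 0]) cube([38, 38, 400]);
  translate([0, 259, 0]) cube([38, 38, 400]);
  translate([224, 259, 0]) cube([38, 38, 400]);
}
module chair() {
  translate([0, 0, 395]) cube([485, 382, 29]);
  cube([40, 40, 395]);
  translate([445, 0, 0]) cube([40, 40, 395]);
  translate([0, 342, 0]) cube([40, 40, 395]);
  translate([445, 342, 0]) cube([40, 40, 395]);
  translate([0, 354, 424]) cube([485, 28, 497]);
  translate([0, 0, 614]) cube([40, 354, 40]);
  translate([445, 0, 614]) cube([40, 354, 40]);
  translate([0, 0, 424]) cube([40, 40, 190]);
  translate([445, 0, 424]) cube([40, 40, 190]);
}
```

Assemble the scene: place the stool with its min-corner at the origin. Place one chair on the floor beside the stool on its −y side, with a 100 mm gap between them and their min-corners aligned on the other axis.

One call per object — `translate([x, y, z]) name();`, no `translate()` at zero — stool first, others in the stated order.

stool();
translate([0, -482, 0]) chair();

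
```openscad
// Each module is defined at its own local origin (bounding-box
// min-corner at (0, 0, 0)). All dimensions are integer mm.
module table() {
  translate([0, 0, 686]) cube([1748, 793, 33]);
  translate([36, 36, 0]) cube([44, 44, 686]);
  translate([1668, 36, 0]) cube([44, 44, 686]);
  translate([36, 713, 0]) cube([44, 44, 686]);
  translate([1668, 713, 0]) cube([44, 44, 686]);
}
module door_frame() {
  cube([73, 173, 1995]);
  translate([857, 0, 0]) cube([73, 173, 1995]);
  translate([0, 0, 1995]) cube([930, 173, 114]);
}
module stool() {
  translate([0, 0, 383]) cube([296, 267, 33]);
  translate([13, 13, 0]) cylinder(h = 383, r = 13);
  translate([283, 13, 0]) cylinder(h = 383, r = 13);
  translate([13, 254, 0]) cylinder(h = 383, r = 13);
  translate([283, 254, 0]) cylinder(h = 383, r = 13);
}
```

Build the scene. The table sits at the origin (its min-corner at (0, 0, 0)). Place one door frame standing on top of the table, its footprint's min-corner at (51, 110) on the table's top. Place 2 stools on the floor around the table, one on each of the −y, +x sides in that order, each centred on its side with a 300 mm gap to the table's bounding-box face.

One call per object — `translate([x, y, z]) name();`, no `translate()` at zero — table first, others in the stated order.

table();
translate([51, 110, 719]) door_frame();
translate([726, -567, 0]) stool();
translate([2048, 263, 0]) stool();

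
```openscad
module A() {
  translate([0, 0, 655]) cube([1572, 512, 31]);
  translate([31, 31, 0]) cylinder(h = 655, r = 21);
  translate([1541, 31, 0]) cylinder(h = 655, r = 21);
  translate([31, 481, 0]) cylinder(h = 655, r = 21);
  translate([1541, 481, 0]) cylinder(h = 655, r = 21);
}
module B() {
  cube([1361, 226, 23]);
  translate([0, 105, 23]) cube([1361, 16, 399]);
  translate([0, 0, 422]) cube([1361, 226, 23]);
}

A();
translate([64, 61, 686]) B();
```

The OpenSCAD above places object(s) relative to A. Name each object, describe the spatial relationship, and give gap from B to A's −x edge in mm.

The I-beam's min-x is at 64; the table's min-x is 0; gap = 64 mm.

A is a table. B is an I-beam. The I-beam is on top of the table. The gap from the I-beam to the table's −x edge is 64 mm.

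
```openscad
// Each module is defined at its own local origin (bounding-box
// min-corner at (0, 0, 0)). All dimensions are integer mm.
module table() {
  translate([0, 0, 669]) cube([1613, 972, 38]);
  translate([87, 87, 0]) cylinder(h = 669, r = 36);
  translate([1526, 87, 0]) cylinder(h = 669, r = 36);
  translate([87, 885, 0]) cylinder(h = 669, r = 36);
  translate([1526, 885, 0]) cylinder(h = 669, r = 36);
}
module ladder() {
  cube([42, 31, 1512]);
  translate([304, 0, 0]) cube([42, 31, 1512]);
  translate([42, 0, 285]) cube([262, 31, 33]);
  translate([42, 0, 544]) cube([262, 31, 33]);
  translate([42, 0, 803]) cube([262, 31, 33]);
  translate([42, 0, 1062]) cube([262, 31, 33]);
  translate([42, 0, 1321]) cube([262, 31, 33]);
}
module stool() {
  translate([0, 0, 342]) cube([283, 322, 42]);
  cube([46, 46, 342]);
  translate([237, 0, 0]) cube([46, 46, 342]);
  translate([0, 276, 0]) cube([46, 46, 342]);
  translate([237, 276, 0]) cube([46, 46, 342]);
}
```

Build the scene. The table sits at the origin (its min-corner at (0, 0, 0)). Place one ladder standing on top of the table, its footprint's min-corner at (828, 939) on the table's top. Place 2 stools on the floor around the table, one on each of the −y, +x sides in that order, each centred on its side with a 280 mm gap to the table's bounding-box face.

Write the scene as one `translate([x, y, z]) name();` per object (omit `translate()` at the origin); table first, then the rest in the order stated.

table();
translate([828, 939, 707]) ladder();
translate([665, -602, 0]) stool();
translate([1893, 325, 0]) stool();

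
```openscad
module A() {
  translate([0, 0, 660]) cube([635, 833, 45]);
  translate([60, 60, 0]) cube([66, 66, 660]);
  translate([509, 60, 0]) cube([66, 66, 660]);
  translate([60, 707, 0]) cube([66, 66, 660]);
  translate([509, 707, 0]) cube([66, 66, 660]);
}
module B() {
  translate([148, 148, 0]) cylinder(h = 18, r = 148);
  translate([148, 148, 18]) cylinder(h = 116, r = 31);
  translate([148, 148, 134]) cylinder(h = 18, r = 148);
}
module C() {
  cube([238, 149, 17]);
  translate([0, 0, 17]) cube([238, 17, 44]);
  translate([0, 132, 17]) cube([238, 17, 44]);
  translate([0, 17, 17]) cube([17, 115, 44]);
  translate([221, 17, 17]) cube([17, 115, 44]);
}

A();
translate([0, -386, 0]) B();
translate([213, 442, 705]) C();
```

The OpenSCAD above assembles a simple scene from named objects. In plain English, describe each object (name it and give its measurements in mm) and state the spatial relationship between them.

A is a table: top 635 mm (x) × 833 mm (y), 45 mm thick, upper face at z = 705 mm, on four 66×66 mm square legs, each inset 60 mm from the nearest pair of top edges, running from z = 0 to the bottom of the top.

B is a spool: two coaxial disc flanges of radius 148 mm and thickness 18 mm, joined by a core cylinder of radius 31 mm and height 116 mm. The lower flange rests on z = 0 and the three cylinders share a vertical axis.

C is an open storage box with external size 238×149×61 mm and wall thickness 17 mm (the base is also 17 mm thick). The base covers the whole footprint; the four walls stand on the base, with the y-facing walls full-width and the x-facing walls fitting between their inner faces.

The spool is on the floor beside the table on its −y side. The open box is on top of the table.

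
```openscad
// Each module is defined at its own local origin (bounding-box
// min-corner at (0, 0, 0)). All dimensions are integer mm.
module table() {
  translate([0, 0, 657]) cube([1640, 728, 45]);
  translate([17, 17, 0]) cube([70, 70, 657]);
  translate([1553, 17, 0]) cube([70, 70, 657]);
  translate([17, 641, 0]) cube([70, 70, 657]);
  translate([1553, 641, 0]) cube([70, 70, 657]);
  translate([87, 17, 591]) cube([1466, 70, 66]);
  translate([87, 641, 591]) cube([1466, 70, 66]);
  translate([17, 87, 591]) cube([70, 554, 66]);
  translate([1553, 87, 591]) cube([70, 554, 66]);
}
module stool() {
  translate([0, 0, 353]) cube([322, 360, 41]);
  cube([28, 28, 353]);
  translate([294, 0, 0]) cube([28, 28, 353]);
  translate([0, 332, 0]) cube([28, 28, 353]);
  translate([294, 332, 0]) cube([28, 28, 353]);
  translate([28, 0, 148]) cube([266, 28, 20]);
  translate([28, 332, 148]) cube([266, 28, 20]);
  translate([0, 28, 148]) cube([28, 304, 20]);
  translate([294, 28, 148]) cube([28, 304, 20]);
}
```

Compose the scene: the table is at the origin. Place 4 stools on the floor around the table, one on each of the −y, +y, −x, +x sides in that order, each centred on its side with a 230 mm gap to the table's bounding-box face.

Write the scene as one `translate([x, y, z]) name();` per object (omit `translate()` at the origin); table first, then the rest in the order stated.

table();
translate([659, -590, 0]) stool();
translate([659, 958, 0]) stool();
translate([-552, 184, 0]) stool();
translate([1870, 184, 0]) stool();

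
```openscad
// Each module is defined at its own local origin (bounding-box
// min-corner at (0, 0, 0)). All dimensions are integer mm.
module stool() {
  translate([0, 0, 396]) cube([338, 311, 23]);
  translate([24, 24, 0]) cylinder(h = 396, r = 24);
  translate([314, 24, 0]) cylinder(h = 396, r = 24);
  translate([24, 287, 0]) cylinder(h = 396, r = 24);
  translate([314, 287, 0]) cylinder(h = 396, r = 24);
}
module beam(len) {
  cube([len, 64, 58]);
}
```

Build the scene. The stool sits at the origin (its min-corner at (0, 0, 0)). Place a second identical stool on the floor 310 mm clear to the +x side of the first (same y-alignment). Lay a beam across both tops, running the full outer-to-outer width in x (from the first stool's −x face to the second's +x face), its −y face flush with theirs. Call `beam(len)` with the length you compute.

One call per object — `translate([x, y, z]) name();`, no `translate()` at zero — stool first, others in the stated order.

stool();
translate([648, 0, 0]) stool();
translate([0, 0, 419]) beam(986);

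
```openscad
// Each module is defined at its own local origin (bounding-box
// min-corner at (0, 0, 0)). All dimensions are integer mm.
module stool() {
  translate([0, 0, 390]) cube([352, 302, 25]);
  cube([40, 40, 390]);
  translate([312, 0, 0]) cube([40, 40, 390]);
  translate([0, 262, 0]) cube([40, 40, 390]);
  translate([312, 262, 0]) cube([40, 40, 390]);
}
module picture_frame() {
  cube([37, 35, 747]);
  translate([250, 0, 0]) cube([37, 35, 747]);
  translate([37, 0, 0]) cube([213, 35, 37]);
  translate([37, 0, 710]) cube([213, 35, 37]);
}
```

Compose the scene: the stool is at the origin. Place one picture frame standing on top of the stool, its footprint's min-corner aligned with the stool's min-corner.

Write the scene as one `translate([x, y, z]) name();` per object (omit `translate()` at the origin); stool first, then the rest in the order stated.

stool();
translate([0, 0, 415]) picture_frame();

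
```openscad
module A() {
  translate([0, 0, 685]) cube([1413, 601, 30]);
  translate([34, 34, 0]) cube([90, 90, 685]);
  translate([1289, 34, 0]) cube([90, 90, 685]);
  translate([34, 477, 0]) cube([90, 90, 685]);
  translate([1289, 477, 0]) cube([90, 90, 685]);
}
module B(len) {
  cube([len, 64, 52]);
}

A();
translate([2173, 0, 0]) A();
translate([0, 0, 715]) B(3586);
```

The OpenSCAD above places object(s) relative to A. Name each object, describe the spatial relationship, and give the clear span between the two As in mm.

Second table starts at x = 2173; first ends at x = 1413; clear span = 2173 − 1413 = 760 mm.

A is a table. B is a beam. A beam spans the tops of two tables. The clear span between the two tables is 760 mm.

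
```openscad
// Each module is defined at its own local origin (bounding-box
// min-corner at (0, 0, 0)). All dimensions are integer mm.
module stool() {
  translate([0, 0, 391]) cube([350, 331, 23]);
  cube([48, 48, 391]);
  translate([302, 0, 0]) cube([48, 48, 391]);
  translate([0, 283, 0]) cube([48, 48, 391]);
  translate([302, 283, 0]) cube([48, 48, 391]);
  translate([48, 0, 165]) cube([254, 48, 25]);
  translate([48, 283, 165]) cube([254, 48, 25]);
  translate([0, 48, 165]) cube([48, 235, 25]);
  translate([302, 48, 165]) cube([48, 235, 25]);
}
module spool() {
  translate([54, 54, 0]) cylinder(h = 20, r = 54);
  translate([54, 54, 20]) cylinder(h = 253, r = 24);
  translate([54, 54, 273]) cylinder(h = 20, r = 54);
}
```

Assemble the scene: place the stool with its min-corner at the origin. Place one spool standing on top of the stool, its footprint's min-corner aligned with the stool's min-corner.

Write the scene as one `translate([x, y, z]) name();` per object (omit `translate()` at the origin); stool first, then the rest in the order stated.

stool();
translate([0, 0, 414]) spool();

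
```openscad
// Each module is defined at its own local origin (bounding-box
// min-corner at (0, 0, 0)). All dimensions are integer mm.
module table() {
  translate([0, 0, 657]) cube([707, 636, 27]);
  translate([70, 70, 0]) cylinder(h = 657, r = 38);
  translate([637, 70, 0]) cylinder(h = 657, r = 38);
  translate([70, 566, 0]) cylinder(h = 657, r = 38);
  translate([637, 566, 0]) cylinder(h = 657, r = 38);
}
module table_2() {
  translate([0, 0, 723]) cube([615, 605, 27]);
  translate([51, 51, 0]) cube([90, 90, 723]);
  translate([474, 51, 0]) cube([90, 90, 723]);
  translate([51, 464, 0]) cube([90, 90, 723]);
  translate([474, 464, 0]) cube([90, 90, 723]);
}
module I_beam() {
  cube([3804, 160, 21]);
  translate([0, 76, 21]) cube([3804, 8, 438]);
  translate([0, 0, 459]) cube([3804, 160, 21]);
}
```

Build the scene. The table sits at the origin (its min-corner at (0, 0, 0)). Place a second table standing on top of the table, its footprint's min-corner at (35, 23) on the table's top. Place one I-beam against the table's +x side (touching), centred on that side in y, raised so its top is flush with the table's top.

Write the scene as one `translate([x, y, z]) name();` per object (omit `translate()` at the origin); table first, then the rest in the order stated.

table();
translate([35, 23, 684]) table_2();
translate([707, 238, 204]) I_beam();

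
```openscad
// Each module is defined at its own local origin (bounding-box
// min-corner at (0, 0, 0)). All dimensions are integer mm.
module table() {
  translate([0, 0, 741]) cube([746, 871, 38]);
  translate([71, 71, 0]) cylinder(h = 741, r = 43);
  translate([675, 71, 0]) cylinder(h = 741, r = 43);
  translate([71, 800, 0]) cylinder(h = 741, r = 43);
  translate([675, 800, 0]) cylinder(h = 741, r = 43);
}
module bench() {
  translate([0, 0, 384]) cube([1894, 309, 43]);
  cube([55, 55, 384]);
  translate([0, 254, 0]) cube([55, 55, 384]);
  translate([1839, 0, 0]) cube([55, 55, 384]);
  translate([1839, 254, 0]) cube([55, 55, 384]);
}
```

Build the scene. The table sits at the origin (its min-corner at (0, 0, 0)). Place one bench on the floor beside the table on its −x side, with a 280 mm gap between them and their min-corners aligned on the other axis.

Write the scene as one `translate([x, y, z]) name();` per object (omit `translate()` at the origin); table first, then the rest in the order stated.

table();
translate([-2174, 0, 0]) bench();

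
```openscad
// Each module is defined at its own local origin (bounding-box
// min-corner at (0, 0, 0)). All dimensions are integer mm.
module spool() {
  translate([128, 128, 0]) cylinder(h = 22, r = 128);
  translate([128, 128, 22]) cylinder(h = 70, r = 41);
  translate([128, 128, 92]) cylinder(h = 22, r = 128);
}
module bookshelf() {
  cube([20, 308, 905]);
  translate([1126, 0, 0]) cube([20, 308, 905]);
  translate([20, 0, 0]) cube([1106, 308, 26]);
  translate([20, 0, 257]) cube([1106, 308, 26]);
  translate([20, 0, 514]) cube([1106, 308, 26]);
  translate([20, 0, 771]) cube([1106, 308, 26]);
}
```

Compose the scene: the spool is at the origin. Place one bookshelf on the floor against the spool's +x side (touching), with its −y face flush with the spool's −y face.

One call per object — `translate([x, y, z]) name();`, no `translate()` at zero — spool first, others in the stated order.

spool();
translate([256, 0, 0]) bookshelf();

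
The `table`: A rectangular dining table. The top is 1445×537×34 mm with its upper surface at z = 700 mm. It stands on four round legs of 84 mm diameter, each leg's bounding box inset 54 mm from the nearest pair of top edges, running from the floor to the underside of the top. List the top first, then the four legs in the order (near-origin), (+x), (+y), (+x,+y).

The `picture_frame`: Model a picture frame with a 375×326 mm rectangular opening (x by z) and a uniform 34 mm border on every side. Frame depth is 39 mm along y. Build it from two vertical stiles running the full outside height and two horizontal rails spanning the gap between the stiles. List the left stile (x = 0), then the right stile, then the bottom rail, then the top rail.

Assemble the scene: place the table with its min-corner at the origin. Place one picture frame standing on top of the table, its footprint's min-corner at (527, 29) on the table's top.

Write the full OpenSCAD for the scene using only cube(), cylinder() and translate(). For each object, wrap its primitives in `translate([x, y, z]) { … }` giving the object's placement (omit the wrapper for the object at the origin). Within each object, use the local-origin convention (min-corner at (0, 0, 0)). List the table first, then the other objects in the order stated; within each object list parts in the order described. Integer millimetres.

translate([0, 0, 666]) cube([1445, 537, 34]);
translate([96, 96, 0]) cylinder(h = 666, r = 42);
translate([1349, 96, 0]) cylinder(h = 666, r = 42);
translate([96, 441, 0]) cylinder(h = 666, r = 42);
translate([1349, 441, 0]) cylinder(h = 666, r = 42);
translate([527, 29, 700]) {
  cube([34, 39, 394]);
  translate([409, 0, 0]) cube([34, 39, 394]);
  translate([34, 0, 0]) cube([375, 39, 34]);
  translate([34, 0, 360]) cube([375, 39, 34]);
}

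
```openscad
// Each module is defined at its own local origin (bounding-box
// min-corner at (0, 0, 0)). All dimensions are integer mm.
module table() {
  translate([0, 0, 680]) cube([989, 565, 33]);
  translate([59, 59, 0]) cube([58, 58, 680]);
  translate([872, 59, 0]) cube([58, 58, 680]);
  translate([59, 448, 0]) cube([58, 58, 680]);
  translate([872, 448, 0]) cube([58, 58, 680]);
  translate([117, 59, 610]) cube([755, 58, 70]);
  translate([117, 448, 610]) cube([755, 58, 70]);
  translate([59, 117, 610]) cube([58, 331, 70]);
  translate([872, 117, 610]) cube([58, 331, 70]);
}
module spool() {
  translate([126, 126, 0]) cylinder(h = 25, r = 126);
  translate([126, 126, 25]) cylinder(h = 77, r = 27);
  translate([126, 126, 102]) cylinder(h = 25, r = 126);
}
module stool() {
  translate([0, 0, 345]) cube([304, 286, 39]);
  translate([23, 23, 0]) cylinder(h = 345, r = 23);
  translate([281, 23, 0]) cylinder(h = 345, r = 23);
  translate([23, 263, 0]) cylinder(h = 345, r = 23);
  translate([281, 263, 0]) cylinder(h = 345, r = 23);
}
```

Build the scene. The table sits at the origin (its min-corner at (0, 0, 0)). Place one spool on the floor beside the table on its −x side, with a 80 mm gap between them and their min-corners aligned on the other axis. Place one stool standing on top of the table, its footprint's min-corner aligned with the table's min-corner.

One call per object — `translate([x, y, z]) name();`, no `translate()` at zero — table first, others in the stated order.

table();
translate([-332, 0, 0]) spool();
translate([0, 0, 713]) stool();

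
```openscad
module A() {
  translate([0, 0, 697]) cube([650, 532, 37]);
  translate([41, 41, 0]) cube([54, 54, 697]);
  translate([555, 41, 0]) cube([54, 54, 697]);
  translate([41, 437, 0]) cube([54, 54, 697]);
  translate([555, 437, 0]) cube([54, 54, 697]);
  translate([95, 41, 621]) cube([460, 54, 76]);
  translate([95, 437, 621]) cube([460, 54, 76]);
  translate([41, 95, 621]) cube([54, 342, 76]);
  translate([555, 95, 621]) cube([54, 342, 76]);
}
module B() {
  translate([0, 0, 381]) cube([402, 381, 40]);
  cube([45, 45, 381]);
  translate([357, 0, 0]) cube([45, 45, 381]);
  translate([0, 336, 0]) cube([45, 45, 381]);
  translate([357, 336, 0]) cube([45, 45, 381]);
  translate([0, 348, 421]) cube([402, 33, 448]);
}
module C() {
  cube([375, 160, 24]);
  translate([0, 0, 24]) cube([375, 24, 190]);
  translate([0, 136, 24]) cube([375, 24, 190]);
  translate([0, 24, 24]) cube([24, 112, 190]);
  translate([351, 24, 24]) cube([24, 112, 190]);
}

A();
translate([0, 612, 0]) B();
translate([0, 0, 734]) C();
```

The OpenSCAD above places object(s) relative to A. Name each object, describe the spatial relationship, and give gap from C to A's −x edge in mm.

The open box's min-x is at 0; the table's min-x is 0; gap = 0 mm.

A is a table. B is a chair. C is an open box. The chair is on the floor beside the table on its +y side. The open box is on top of the table. The gap from the open box to the table's −x edge is 0 mm.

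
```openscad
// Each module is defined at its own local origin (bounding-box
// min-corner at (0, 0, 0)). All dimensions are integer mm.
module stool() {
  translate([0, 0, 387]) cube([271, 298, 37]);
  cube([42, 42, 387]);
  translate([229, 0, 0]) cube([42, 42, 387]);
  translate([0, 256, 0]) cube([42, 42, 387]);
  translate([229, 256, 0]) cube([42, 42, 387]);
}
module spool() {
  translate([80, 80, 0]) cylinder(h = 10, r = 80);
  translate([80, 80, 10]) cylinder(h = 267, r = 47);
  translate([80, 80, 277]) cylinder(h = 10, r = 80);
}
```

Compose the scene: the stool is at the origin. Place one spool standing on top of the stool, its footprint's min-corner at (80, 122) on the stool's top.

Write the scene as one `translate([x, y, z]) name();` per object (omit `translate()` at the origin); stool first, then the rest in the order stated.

stool();
translate([80, 122, 424]) spool();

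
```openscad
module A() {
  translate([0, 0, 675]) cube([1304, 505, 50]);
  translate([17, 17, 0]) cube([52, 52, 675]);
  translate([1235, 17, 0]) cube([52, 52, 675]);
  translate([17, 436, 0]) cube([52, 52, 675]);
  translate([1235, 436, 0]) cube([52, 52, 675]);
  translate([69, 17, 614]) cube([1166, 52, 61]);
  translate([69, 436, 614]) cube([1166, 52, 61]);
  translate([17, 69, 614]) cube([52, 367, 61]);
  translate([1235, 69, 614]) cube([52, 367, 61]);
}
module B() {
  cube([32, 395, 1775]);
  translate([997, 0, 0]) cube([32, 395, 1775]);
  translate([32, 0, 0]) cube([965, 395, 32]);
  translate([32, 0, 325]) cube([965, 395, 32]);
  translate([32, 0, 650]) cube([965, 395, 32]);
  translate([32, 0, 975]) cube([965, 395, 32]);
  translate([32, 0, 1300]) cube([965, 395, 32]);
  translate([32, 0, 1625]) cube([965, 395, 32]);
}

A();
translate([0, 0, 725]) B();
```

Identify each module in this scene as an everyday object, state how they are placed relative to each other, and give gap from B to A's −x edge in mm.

A is a table. B is a bookshelf. The bookshelf is on top of the table. The gap from the bookshelf to the table's −x edge is 0 mm.

The bookshelf's min-x is at 0; the table's min-x is 0; gap = 0 mm.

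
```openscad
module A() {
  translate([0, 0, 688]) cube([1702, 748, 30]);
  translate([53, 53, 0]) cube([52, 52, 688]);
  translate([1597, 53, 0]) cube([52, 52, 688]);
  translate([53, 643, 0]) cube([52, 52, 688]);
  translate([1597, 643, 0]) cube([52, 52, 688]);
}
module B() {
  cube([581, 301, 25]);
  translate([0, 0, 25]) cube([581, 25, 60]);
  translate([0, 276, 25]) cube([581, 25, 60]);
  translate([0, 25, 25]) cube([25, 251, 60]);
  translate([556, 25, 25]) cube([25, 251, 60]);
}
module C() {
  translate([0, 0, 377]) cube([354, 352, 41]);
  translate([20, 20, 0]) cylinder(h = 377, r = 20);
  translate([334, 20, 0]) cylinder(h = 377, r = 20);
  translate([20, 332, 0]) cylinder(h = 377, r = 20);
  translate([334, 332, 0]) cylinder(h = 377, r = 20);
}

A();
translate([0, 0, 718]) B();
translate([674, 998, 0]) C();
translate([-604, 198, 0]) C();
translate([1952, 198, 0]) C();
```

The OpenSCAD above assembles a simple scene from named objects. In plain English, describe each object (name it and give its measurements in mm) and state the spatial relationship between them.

A is a rectangular dining table. The top is 1702×748×30 mm with its upper surface at z = 718 mm. It stands on four 52×52 mm square legs, each inset 53 mm from the nearest pair of top edges, running from the floor to the underside of the top.

B is an open-topped rectangular box: outside dimensions 581×301×85 mm, with a uniform wall and base thickness of 25 mm. The base is a full 581×301 slab on the floor; four walls sit on top of the base. The front and back walls (the −y and +y sides) span the full width; the two side walls fit between them.

C is a four-legged stool. The seat is 354×352 mm, 41 mm thick, top at z = 418 mm. It stands on four round legs, each 40 mm in diameter, from z = 0 to the seat underside, each leg's axis is inset half a diameter from the nearest pair of seat edges (so the leg's bounding box is flush with the corner).

The open box is on top of the table. Three stools sit around the table at the +y, −x, +x sides.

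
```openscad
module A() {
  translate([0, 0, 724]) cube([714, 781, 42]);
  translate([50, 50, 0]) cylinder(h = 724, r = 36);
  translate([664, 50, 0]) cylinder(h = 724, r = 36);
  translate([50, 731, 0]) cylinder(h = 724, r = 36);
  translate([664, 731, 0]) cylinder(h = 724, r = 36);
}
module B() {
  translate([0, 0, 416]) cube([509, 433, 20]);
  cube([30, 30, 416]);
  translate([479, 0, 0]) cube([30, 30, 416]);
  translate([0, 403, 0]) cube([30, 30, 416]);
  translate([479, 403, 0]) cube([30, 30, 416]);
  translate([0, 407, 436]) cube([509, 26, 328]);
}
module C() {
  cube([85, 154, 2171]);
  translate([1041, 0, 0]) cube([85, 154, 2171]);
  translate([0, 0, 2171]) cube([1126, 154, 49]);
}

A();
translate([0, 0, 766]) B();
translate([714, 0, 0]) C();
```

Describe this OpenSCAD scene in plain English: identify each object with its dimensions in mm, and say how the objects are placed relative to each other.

A is a rectangular dining table. The top is 714×781×42 mm with its upper surface at z = 766 mm. It stands on four round legs of 72 mm diameter, each leg's bounding box inset 14 mm from the nearest pair of top edges, running from the floor to the underside of the top.

B is a chair. The seat is a 509×433×20 mm slab with its top at z = 436 mm, on four 30×30 mm corner legs (flush with the seat edges, standing on z = 0). A flat backrest 26 mm thick, 328 mm tall, spans the full seat width and rises from the seat top along its +y edge, rear face flush with the rear of the seat.

C is a door frame. The clear opening is 956 mm wide and 2171 mm high. Two 85 mm wide jambs, 154 mm deep, stand either side of the opening from the floor to the top of the opening. A 49 mm thick head sits across the top of both jambs, spanning the full outside width of the frame.

The chair is on top of the table. The door frame is against the table's +x side, with their −y faces flush.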